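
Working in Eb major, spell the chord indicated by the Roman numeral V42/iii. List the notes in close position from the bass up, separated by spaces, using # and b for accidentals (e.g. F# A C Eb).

C D F# A

The slash means an applied dominant: we want the dominant of iii. In Eb major, iii is G minor, and its dominant is built on D.
Building a dominant seventh chord on D gives D-F#-A-C.
With the 42 figure the chord is in third inversion; from the bass C upward in close position it reads C-D-F#-A.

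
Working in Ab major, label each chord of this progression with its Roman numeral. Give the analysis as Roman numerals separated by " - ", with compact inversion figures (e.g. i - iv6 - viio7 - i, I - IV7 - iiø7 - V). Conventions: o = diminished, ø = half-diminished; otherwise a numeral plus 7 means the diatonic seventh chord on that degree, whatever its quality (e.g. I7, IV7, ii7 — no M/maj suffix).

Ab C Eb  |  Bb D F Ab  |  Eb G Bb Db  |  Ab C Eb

I - V7/V - V7 - I

Ab-C-Eb has root Ab, degree 1 in Ab major, so I.
Bb-D-F-Ab: a dominant seventh chord on Bb, the applied dominant of V → V7/V.
Eb-G-Bb-Db: dominant seventh chord on Eb = scale degree 5 → V7.
Ab-C-Eb: major triad on Ab = scale degree 1 → I.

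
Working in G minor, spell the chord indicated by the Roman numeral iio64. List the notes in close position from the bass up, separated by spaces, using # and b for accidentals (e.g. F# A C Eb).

Eb A C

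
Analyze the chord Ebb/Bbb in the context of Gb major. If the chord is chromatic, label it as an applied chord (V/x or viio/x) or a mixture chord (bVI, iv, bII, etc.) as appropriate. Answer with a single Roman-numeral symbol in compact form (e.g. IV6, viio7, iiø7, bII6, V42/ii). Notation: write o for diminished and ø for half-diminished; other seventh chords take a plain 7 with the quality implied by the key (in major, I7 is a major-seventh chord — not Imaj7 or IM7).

bVI64

The pitches Ebb-Gb-Bbb form a major triad rooted on Ebb.
Ebb is the lowered sixth degree of Gb major (diatonic 6 would be Eb). This is a major triad on the lowered sixth degree, borrowed from the parallel minor.
With Bbb in the bass the chord is in second inversion, so the figured bass is 64.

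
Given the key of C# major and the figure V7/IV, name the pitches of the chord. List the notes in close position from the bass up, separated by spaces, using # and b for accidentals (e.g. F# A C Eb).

The slash means an applied dominant: we want the dominant of IV. In C# major, IV is F# major, and its dominant is built on C#.
Building a dominant seventh chord on C# gives C#-E#-G#-B.

C# E# G# B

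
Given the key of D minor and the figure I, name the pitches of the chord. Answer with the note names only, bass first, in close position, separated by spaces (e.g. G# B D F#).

D F# A

Scale degree 1 in D minor is D; here the chord built on it is altered to a major triad. I is the major tonic (Picardy third), borrowed from the parallel major.
So the chord is D-F#-A.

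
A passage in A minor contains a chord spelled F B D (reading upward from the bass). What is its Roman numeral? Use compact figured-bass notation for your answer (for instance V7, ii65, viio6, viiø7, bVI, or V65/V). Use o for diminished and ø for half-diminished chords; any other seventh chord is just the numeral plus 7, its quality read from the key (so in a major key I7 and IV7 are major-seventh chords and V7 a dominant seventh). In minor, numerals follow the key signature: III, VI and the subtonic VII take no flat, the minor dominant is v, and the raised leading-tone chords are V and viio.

iio64

The pitches B-D-F form a diminished triad rooted on B.
In A minor, B is the supertonic; the diatonic diminished triad there is iio.
With F in the bass the chord is in second inversion, so the figured bass is 64.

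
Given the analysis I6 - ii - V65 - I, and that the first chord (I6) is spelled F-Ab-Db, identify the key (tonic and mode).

The anchor chord is a major triad on Db, labeled I6.
If Db is scale degree 1 and the mode makes that degree carry a major triad, the tonic is Db and the mode is major.

Db major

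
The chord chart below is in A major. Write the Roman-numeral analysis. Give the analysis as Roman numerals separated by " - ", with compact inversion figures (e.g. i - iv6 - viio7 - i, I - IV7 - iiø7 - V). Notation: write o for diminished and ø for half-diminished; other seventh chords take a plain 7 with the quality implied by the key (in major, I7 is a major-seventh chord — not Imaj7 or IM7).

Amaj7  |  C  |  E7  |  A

I7 - bIII - V7 - I

Amaj7: major seventh chord on A = scale degree 1 → I7.
C: C with this quality isn't in the key; it's bIII, borrowed from the parallel minor.
E7: root E is the dominant; dominant seventh chord there is V7.
A: root A is the tonic; major triad there is I.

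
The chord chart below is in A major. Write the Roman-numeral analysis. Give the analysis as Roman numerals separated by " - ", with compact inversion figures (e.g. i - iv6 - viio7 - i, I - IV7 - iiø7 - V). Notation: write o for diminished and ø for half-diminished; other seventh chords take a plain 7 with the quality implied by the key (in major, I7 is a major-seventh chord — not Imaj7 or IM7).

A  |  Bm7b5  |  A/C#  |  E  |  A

I - iiø7 - I6 - V - I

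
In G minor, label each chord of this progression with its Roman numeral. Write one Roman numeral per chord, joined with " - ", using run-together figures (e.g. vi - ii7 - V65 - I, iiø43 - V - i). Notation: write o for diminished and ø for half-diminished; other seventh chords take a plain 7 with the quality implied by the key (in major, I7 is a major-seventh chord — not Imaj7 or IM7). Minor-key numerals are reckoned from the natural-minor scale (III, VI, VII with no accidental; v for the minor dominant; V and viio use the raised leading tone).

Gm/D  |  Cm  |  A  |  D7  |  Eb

Gm/D has root G, degree 1 in G minor, so i64.
Cm: root C is the subdominant; minor triad there is iv.
A: a major triad on A, the applied dominant of V → V/V.
D7: dominant seventh chord on D = scale degree 5 → V7.
Eb: major triad on Eb = scale degree 6 → VI.

i64 - iv - V/V - V7 - VI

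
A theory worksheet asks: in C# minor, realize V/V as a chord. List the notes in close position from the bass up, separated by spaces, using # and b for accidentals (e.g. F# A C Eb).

D# F## A#

V/V is a secondary dominant — the dominant triad of V. V in C# minor is G#, so the applied chord's root is D#, a perfect fifth above.
Building a major triad on D# gives D#-F##-A#.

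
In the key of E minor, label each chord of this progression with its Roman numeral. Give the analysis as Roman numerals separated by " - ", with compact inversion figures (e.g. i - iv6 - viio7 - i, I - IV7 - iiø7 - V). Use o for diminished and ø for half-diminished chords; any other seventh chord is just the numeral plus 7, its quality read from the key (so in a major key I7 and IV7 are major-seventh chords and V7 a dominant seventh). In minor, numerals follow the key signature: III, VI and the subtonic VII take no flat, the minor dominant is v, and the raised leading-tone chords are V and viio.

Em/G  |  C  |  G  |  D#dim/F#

Em/G has root E, degree 1 in E minor, so i6.
C has root C, degree 6 in E minor, so VI.
G has root G, degree 3 in E minor, so III.
D#dim/F#: diminished triad on D# = scale degree 7 → viio6.

i6 - VI - III - viio6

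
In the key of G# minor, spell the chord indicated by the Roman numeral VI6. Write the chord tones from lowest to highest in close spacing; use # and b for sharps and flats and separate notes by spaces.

In G# minor, scale degree 6 is E, and the diatonic chord built there is a major triad.
Stacking thirds from E gives E-G#-B.
The figured bass 6 indicates first inversion, placing the third (G#) in the bass: G#-B-E.

G# B E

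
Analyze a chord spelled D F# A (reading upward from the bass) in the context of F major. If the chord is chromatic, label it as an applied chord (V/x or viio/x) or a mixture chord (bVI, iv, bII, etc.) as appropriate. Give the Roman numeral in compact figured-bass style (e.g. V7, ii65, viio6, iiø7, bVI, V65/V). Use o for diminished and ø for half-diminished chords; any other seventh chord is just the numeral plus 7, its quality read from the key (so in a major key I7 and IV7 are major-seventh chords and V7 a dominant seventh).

The pitches D-F#-A form a major triad rooted on D.
D is not a diatonic chord root with this quality in F major, but it lies a perfect fifth above G (ii), so the chord functions as an applied dominant of ii.

V/ii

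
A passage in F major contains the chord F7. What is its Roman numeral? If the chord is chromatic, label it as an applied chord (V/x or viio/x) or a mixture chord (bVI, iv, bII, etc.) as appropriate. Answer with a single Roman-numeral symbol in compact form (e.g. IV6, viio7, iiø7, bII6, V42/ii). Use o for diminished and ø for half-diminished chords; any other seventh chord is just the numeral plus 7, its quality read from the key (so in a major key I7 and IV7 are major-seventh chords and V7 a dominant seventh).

V7/IV

The pitches F-A-C-Eb form a dominant seventh chord rooted on F.
F is not a diatonic chord root with this quality in F major, but it lies a perfect fifth above Bb (IV), so the chord functions as an applied dominant of IV.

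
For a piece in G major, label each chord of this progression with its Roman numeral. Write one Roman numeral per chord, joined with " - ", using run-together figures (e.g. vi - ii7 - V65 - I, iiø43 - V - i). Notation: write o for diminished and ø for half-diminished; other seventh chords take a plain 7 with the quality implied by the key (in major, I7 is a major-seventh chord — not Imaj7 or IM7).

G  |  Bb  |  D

G: major triad on G = scale degree 1 → I.
Bb is non-diatonic — bIII, a mixture chord from G minor.
D has root D, degree 5 in G major, so V.

I - bIII - V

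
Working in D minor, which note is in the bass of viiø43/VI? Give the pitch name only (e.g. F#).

Eb

The applied chord viiø43/VI is rooted on A: A-C-Eb-G.
The figure 43 means second inversion — the fifth is in the bass.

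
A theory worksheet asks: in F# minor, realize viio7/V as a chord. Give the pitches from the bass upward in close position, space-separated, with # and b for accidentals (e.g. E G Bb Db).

viio7/V is a secondary leading-tone chord. The target V is C# in F# minor; the applied chord is rooted a semitone below, on B#.
Building a fully diminished seventh chord on B# gives B#-D#-F#-A.

B# D# F# A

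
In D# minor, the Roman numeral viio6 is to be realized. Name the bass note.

E#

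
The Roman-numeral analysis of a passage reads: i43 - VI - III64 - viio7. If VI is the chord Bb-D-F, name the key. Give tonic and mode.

The anchor chord is a major triad on Bb, labeled VI.
If Bb is scale degree 6 and the mode makes that degree carry a major triad, the tonic is D and the mode is minor.

D minor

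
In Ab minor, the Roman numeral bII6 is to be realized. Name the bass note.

Db

bII in Ab minor has root Bbb; the chord is Bbb-Db-Fb.
The figure 6 means first inversion — the third is in the bass.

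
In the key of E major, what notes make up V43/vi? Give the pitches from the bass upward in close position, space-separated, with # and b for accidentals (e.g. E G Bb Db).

The slash means an applied dominant: we want the dominant of vi. In E major, vi is C# minor, and its dominant is built on G#.
Building a dominant seventh chord on G# gives G#-B#-D#-F#.
With the 43 figure the chord is in second inversion; from the bass D# upward in close position it reads D#-F#-G#-B#.

D# F# G# B#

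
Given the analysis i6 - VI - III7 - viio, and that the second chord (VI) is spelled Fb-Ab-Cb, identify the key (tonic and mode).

Ab minor

The anchor chord is a major triad on Fb, labeled VI.
If Fb is scale degree 6 and the mode makes that degree carry a major triad, the tonic is Ab and the mode is minor.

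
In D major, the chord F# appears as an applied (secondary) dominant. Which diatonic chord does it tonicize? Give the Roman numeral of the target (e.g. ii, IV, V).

vi

The chord is a major triad on F#.
A dominant resolves down a perfect fifth: F# → B. In D major, B is scale degree 6, i.e. vi.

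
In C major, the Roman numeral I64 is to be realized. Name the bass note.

I in C major has root C; the chord is C-E-G.
The figure 64 means second inversion — the fifth is in the bass.

G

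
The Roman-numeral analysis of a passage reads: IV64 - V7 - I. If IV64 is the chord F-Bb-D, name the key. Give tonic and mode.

The anchor chord is a major triad on Bb, labeled IV64.
Counting down 3 scale steps from Bb places the tonic on F; a major triad on degree 4 is diatonic only in major.

F major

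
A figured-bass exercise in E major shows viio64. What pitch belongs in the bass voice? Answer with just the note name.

A

viio in E major has root D#; the chord is D#-F#-A.
The figure 64 means second inversion — the fifth is in the bass.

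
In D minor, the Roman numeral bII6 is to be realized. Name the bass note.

bII in D minor has root Eb; the chord is Eb-G-Bb.
The figure 6 means first inversion — the third is in the bass.

G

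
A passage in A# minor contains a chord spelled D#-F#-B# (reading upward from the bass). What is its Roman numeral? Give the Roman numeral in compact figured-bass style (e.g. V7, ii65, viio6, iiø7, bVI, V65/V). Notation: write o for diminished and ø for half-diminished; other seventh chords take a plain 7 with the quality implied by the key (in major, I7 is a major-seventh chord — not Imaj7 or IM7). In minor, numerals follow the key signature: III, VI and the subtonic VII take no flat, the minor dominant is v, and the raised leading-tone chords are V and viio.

iio6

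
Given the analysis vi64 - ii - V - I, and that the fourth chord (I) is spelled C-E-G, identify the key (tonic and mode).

The chord C is a major triad rooted on C; its label is I.
If C is scale degree 1 and the mode makes that degree carry a major triad, the tonic is C and the mode is major.

C major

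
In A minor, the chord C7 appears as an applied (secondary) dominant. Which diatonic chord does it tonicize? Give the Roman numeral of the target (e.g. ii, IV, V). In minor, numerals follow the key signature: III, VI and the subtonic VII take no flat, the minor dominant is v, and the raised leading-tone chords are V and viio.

VI

The chord is a dominant seventh chord on C.
A dominant resolves down a perfect fifth: C → F. In A minor, F is scale degree 6, i.e. VI.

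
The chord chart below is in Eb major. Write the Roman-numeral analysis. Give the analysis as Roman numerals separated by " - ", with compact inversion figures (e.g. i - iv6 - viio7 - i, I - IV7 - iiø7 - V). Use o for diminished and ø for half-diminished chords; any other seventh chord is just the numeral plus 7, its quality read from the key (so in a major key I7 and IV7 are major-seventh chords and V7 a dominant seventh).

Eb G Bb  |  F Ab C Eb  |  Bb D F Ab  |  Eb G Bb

Eb-G-Bb has root Eb, degree 1 in Eb major, so I.
F-Ab-C-Eb has root F, degree 2 in Eb major, so ii7.
Bb-D-F-Ab: root Bb is the dominant; dominant seventh chord there is V7.
Eb-G-Bb: root Eb is the tonic; major triad there is I.

I - ii7 - V7 - I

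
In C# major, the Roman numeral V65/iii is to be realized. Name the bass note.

The applied chord V65/iii is rooted on B#: B#-D##-F##-A#.
The figure 65 means first inversion — the third is in the bass.

D##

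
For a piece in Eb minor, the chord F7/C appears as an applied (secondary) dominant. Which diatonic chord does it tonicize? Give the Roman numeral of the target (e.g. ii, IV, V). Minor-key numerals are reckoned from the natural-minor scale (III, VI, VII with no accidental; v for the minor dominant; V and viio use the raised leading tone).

The chord is a dominant seventh chord on F.
A dominant resolves down a perfect fifth: F → Bb. In Eb minor, Bb is scale degree 5, i.e. V.

V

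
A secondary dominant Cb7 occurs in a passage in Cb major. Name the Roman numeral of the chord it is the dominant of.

IV

The chord is a dominant seventh chord on Cb.
A dominant resolves down a perfect fifth: Cb → Fb. In Cb major, Fb is scale degree 4, i.e. IV.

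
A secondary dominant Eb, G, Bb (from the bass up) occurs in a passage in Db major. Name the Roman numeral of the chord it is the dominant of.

The chord is a major triad on Eb.
A dominant resolves down a perfect fifth: Eb → Ab. In Db major, Ab is scale degree 5, i.e. V.

V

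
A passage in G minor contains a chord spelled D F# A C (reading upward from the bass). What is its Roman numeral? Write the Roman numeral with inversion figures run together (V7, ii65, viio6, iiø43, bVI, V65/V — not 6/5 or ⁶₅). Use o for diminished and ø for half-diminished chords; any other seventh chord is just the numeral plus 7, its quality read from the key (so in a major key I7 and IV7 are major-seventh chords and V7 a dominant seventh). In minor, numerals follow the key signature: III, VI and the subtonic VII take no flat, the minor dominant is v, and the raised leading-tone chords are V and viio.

The pitches D-F#-A-C form a dominant seventh chord rooted on D.
In G minor, D is the dominant; the diatonic dominant seventh chord there is V7.

V7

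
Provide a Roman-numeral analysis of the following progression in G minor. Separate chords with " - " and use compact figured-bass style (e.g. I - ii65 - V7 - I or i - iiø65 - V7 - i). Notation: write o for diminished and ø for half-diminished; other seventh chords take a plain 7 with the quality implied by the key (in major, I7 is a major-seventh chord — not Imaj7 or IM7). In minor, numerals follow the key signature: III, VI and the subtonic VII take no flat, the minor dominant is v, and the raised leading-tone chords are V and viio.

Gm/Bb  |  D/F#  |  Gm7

Gm/Bb: minor triad on G = scale degree 1 → i6.
D/F#: major triad on D = scale degree 5 → V6.
Gm7 has root G, degree 1 in G minor, so i7.

i6 - V6 - i7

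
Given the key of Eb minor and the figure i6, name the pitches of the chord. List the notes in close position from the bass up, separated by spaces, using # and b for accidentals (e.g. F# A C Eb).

In Eb minor, the tonic is Eb, and the diatonic chord built there is a minor triad.
Stacking thirds from Eb gives Eb-Gb-Bb.
The figured bass 6 indicates first inversion, placing the third (Gb) in the bass: Gb-Bb-Eb.

Gb Bb Eb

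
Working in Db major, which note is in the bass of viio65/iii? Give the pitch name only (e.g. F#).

The applied chord viio65/iii is rooted on E: E-G-Bb-Db.
The figure 65 means first inversion — the third is in the bass.

G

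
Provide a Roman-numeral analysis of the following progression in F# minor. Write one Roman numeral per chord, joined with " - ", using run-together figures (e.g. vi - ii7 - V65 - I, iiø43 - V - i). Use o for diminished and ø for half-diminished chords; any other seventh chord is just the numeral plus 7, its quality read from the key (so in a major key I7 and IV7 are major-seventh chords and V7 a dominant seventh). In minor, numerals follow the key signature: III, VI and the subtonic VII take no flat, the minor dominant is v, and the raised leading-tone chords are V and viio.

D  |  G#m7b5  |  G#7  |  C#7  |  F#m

VI - iiø7 - V7/V - V7 - i

D: root D is the submediant; major triad there is VI.
G#m7b5: root G# is the supertonic; half-diminished seventh chord there is iiø7.
G#7: chromatic; G# is V of V, so V7/V.
C#7: dominant seventh chord on C# = scale degree 5 → V7.
F#m: minor triad on F# = scale degree 1 → i.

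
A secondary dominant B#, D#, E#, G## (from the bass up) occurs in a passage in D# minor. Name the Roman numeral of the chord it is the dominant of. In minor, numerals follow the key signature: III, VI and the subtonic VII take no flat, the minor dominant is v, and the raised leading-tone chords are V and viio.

V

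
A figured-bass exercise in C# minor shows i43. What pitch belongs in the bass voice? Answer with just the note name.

i in C# minor has root C#; the chord is C#-E-G#-B.
The figure 43 means second inversion — the fifth is in the bass.

G#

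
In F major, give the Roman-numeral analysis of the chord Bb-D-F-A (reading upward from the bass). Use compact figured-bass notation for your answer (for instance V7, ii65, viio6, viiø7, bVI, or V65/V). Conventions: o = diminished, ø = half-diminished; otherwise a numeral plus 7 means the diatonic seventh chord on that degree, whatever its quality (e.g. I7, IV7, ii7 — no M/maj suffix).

The pitches Bb-D-F-A form a major seventh chord rooted on Bb.
Bb is scale degree 4 in F major, and a major seventh chord on that degree is written IV7.

IV7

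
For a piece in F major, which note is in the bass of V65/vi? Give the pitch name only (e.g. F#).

C#

The applied chord V65/vi is rooted on A: A-C#-E-G.
The figure 65 means first inversion — the third is in the bass.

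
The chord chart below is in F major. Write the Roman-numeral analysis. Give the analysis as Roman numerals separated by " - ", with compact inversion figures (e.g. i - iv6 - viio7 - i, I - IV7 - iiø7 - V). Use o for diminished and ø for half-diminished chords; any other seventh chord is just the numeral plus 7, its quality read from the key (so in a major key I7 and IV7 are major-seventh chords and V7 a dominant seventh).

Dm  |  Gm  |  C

vi - ii - V

Dm: root D is the submediant; minor triad there is vi.
Gm: minor triad on G = scale degree 2 → ii.
C: major triad on C = scale degree 5 → V.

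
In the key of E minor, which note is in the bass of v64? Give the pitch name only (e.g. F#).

F#

v in E minor has root B; the chord is B-D-F#.
The figure 64 means second inversion — the fifth is in the bass.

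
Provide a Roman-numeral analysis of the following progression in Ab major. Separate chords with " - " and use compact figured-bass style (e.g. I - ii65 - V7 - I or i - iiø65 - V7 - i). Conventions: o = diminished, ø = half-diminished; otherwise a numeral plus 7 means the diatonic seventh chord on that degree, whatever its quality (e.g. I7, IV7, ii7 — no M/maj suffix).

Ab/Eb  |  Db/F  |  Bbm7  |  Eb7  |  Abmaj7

Ab/Eb has root Ab, degree 1 in Ab major, so I64.
Db/F has root Db, degree 4 in Ab major, so IV6.
Bbm7 has root Bb, degree 2 in Ab major, so ii7.
Eb7 has root Eb, degree 5 in Ab major, so V7.
Abmaj7 has root Ab, degree 1 in Ab major, so I7.

I64 - IV6 - ii7 - V7 - I7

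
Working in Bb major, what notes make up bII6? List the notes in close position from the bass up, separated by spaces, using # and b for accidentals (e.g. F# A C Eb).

Eb Gb Cb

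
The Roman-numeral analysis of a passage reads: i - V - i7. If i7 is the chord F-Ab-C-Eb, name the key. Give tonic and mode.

F minor

The anchor chord is a minor seventh chord on F, labeled i7.
If F is scale degree 1 and the mode makes that degree carry a minor seventh chord, the tonic is F and the mode is minor.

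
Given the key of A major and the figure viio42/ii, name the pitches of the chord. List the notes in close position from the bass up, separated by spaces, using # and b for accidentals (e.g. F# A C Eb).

G A# C# E

viio42/ii is a secondary leading-tone chord. The target ii is B in A major; the applied chord is rooted a semitone below, on A#.
Building a fully diminished seventh chord on A# gives A#-C#-E-G.
With the 42 figure the chord is in third inversion; from the bass G upward in close position it reads G-A#-C#-E.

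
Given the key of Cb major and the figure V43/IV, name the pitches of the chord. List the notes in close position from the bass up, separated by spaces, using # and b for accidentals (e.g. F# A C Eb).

Gb Bbb Cb Eb

The slash means an applied dominant: we want the dominant of IV. In Cb major, IV is Fb major, and its dominant is built on Cb.
Building a dominant seventh chord on Cb gives Cb-Eb-Gb-Bbb.
With the 43 figure the chord is in second inversion; from the bass Gb upward in close position it reads Gb-Bbb-Cb-Eb.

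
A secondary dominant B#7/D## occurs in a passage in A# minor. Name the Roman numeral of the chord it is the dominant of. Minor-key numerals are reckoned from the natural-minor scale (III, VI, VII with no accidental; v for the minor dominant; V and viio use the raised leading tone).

The chord is a dominant seventh chord on B#.
A dominant resolves down a perfect fifth: B# → E#. In A# minor, E# is scale degree 5, i.e. V.

V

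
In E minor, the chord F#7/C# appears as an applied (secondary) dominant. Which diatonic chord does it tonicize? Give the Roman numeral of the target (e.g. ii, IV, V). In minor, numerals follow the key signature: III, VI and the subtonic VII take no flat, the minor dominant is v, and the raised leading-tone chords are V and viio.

The chord is a dominant seventh chord on F#.
A dominant resolves down a perfect fifth: F# → B. In E minor, B is scale degree 5, i.e. V.

V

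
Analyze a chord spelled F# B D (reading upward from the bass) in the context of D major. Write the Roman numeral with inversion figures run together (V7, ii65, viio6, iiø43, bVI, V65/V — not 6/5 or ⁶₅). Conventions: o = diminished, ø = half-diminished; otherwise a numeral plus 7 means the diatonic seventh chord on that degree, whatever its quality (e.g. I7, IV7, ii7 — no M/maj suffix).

vi64

Stacked in thirds the chord is B-D-F#: a minor triad on B.
B is scale degree 6 in D major, and a minor triad on that degree is written vi.
With F# in the bass the chord is in second inversion, so the figured bass is 64.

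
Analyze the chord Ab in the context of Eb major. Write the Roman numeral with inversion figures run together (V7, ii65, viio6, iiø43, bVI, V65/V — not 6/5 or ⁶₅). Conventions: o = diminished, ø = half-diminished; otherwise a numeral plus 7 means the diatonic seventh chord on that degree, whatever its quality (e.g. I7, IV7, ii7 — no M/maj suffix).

The pitches Ab-C-Eb form a major triad rooted on Ab.
In Eb major, Ab is the subdominant; the diatonic major triad there is IV.

IV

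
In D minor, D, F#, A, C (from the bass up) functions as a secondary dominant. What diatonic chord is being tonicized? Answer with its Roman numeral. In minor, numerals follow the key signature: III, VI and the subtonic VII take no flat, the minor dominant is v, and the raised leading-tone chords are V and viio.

The chord is a dominant seventh chord on D.
A dominant resolves down a perfect fifth: D → G. In D minor, G is scale degree 4, i.e. iv.

iv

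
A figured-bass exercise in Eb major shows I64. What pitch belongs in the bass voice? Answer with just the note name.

Bb

I in Eb major has root Eb; the chord is Eb-G-Bb.
The figure 64 means second inversion — the fifth is in the bass.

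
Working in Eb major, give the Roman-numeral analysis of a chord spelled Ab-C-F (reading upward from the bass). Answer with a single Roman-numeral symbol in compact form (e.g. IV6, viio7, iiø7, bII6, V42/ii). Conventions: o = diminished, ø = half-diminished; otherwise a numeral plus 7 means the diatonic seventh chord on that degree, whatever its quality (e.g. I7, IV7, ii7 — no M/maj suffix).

ii6

The pitches F-Ab-C form a minor triad rooted on F.
In Eb major, F is the supertonic; the diatonic minor triad there is ii.
With Ab in the bass the chord is in first inversion, so the figured bass is 6.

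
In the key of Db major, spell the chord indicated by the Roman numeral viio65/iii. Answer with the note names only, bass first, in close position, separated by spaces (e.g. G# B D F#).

viio65/iii is a secondary leading-tone chord. The target iii is F in Db major; the applied chord is rooted a semitone below, on E.
Building a fully diminished seventh chord on E gives E-G-Bb-Db.
With the 65 figure the chord is in first inversion; from the bass G upward in close position it reads G-Bb-Db-E.

G Bb Db E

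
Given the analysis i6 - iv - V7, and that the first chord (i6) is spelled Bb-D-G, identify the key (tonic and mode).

G minor

The chord Gm/Bb is a minor triad rooted on G; its label is i6.
If G is scale degree 1 and the mode makes that degree carry a minor triad, the tonic is G and the mode is minor.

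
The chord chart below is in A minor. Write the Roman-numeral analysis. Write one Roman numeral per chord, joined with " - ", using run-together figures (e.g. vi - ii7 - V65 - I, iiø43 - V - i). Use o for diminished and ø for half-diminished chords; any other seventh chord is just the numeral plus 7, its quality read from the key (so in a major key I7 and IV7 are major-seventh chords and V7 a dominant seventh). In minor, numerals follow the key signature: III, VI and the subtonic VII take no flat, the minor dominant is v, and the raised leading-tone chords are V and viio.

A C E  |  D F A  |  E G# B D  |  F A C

A-C-E: root A is the tonic; minor triad there is i.
D-F-A: minor triad on D = scale degree 4 → iv.
E-G#-B-D: root E is the dominant; dominant seventh chord there is V7.
F-A-C: major triad on F = scale degree 6 → VI.

i - iv - V7 - VI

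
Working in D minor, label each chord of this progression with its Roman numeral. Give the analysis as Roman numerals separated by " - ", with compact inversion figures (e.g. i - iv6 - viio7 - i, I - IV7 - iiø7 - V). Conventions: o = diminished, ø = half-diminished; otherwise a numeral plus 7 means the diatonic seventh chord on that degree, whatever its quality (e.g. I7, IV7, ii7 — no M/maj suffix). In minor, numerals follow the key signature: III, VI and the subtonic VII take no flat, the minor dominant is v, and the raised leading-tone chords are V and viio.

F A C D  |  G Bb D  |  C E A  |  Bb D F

F-A-C-D has root D, degree 1 in D minor, so i65.
G-Bb-D has root G, degree 4 in D minor, so iv.
C-E-A: minor triad on A = scale degree 5 → v6.
Bb-D-F has root Bb, degree 6 in D minor, so VI.

i65 - iv - v6 - VI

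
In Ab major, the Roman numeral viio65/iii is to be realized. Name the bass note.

D

The applied chord viio65/iii is rooted on B: B-D-F-Ab.
The figure 65 means first inversion — the third is in the bass.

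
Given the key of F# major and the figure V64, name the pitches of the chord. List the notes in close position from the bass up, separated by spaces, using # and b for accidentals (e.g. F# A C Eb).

G# C# E#

The numeral's case and figure indicate a major triad. In F# major its root, scale degree 5, is C#.
Stacking thirds from C# gives C#-E#-G#.
With the 64 figure the chord is in second inversion; from the bass G# upward in close position it reads G#-C#-E#.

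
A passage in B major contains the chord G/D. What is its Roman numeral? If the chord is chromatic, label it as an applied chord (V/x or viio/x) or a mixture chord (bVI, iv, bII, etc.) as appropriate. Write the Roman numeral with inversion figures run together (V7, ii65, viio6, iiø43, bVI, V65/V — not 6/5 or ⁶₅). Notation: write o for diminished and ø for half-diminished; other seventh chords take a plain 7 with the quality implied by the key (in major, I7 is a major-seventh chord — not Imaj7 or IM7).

The pitches G-B-D form a major triad rooted on G.
G is the lowered sixth degree of B major (diatonic 6 would be G#). This is a major triad on the lowered sixth degree, borrowed from the parallel minor.
With D in the bass the chord is in second inversion, so the figured bass is 64.

bVI64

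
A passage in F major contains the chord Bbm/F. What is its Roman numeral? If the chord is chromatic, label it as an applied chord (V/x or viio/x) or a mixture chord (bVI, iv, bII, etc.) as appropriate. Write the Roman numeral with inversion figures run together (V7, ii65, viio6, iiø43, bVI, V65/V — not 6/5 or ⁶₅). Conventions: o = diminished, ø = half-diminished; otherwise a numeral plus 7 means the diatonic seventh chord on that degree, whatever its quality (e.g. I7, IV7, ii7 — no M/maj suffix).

iv64

Stacked in thirds the chord is Bb-Db-F: a minor triad on Bb.
Bb is the fourth degree of F major. This is the minor subdominant, borrowed from the parallel minor.
With F in the bass the chord is in second inversion, so the figured bass is 64.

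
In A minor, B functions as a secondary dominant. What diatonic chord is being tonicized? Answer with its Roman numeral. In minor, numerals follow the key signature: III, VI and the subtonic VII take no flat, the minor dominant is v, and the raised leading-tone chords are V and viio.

The chord is a major triad on B.
A dominant resolves down a perfect fifth: B → E. In A minor, E is scale degree 5, i.e. V.

V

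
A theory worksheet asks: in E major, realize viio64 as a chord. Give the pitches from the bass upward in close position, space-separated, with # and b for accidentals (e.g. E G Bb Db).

A D# F#

The numeral's case and figure indicate a diminished triad. In E major its root, the leading tone, is D#.
Stacking thirds from D# gives D#-F#-A.
With the 64 figure the chord is in second inversion; from the bass A upward in close position it reads A-D#-F#.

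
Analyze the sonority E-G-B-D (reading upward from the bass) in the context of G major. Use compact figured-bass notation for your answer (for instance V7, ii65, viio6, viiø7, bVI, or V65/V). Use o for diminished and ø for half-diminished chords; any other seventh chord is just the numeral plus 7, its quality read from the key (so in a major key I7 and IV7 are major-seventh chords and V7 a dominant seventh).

vi7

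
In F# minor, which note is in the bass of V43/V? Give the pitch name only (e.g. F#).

D#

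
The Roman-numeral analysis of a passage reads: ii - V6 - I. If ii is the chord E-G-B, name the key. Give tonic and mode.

The chord Em is a minor triad rooted on E; its label is ii.
If E is scale degree 2 and the mode makes that degree carry a minor triad, the tonic is D and the mode is major.

D major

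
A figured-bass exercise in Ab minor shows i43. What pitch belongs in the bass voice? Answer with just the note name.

Eb

i in Ab minor has root Ab; the chord is Ab-Cb-Eb-Gb.
The figure 43 means second inversion — the fifth is in the bass.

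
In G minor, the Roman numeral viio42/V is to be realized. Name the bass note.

Bb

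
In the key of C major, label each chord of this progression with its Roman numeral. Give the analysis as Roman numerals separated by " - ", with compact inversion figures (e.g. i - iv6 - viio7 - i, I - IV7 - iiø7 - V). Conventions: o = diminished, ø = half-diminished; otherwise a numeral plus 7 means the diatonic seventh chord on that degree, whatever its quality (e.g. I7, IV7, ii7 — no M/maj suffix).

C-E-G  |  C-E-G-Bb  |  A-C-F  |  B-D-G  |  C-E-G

C-E-G: root C is the tonic; major triad there is I.
C-E-G-Bb is the secondary dominant of IV (dominant seventh chord on C): V7/IV.
A-C-F has root F, degree 4 in C major, so IV6.
B-D-G: root G is the dominant; major triad there is V6.
C-E-G: major triad on C = scale degree 1 → I.

I - V7/IV - IV6 - V6 - I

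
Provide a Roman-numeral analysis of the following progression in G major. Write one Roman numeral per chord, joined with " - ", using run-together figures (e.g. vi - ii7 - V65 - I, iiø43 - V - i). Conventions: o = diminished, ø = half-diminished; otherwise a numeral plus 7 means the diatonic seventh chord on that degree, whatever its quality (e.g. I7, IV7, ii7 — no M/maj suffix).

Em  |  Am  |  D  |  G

Em: minor triad on E = scale degree 6 → vi.
Am has root A, degree 2 in G major, so ii.
D has root D, degree 5 in G major, so V.
G has root G, degree 1 in G major, so I.

vi - ii - V - I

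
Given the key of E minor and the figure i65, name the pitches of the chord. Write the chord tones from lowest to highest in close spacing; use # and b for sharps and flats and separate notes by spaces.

In E minor, the tonic is E, and the diatonic chord built there is a minor seventh chord.
Stacking thirds from E gives E-G-B-D.
The figured bass 65 indicates first inversion, placing the third (G) in the bass: G-B-D-E.

G B D E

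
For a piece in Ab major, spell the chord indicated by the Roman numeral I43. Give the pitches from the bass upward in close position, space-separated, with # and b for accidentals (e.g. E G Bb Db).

Eb G Ab C

The numeral's case and figure indicate a major seventh chord. In Ab major its root, scale degree 1, is Ab.
Stacking thirds from Ab gives Ab-C-Eb-G.
The figured bass 43 indicates second inversion, placing the fifth (Eb) in the bass: Eb-G-Ab-C.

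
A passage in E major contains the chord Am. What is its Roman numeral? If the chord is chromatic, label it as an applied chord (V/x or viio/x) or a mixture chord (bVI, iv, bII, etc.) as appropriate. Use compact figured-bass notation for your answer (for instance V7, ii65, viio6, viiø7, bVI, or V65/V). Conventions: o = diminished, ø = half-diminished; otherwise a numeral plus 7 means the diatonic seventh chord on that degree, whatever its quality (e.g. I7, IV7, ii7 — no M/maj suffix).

iv

The pitches A-C-E form a minor triad rooted on A.
A is the fourth degree of E major. This is the minor subdominant, borrowed from the parallel minor.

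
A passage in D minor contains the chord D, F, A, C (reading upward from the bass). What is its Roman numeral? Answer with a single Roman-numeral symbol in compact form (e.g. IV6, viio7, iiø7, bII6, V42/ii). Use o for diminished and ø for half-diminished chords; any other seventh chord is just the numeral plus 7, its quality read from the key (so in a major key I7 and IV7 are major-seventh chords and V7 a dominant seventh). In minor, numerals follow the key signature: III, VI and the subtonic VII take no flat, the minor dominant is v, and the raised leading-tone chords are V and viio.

Stacked in thirds the chord is D-F-A-C: a minor seventh chord on D.
In D minor, D is the tonic; the diatonic minor seventh chord there is i7.

i7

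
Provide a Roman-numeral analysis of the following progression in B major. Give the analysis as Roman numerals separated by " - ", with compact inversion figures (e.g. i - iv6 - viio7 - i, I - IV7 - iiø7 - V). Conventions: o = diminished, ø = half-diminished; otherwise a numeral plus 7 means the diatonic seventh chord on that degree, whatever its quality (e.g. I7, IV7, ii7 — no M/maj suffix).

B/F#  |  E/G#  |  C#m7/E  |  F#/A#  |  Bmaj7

I64 - IV6 - ii65 - V6 - I7

B/F# has root B, degree 1 in B major, so I64.
E/G#: root E is the subdominant; major triad there is IV6.
C#m7/E: minor seventh chord on C# = scale degree 2 → ii65.
F#/A#: major triad on F# = scale degree 5 → V6.
Bmaj7 has root B, degree 1 in B major, so I7.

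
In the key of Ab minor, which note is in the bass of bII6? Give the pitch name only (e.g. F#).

bII in Ab minor has root Bbb; the chord is Bbb-Db-Fb.
The figure 6 means first inversion — the third is in the bass.

Db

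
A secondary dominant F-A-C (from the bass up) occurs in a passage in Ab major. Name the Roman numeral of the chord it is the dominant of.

ii

The chord is a major triad on F.
A dominant resolves down a perfect fifth: F → Bb. In Ab major, Bb is scale degree 2, i.e. ii.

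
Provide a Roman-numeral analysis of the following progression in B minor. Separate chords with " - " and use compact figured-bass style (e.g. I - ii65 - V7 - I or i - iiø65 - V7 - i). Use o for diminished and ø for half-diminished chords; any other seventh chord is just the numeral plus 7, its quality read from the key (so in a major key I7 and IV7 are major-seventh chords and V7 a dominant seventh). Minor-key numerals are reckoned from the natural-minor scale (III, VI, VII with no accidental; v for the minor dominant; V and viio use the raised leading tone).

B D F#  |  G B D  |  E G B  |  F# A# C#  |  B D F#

i - VI - iv - V - i

B-D-F#: minor triad on B = scale degree 1 → i.
G-B-D has root G, degree 6 in B minor, so VI.
E-G-B: minor triad on E = scale degree 4 → iv.
F#-A#-C#: root F# is the dominant; major triad there is V.
B-D-F#: root B is the tonic; minor triad there is i.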